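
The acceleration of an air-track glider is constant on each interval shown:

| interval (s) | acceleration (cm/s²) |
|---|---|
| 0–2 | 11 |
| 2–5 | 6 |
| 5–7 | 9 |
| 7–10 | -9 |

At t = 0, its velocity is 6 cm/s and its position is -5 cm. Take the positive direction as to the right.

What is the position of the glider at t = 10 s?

On each constant-a segment, Δv = aΔt and Δx = v₀Δt + ½aΔt²; chain segment to segment.
0–2 s: v starts 6 cm/s; Δx = 6·2 + ½·11·2² = 34 cm; v ends 28 cm/s.
2–5 s: v starts 28 cm/s; Δx = 28·3 + ½·6·3² = 111 cm; v ends 46 cm/s.
5–7 s: v starts 46 cm/s; Δx = 46·2 + ½·9·2² = 110 cm; v ends 64 cm/s.
7–10 s: v starts 64 cm/s; Δx = 64·3 + ½·-9·3² = 151.5 cm; v ends 37 cm/s.
x(10) = -5 + Σ Δx = 401.5 cm.

401.5 cm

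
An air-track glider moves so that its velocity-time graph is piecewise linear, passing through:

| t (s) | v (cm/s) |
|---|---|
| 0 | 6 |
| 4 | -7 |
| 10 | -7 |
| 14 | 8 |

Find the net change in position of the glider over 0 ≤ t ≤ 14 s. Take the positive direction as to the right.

-42 cm

Net displacement equals the area under the velocity-time graph (areas below the axis count negative).
0–4 s: ½(6 + -7)(4) = -2 cm
4–10 s: -7 × 6 = -42 cm
10–14 s: ½(-7 + 8)(4) = 2 cm
Net displacement = -42 cm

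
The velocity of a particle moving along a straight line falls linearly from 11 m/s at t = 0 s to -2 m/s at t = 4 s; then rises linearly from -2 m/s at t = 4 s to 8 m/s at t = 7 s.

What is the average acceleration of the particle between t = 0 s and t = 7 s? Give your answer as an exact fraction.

-3/7 m/s²

Average acceleration = Δv/Δt = (8 − 11)/(7 − 0) = -3/7 m/s².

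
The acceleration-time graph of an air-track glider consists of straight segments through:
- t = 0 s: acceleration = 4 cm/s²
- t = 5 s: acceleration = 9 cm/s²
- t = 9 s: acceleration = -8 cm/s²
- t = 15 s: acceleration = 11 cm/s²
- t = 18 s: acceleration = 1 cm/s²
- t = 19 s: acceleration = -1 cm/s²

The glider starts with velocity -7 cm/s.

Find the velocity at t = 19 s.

54.5 cm/s

Δv equals the area under the a-t graph; then v = v₀ + Δv.
0–5 s: ½(4 + 9)(5) = 32.5 cm/s
5–9 s: ½(9 + -8)(4) = 2 cm/s
9–15 s: ½(-8 + 11)(6) = 9 cm/s
15–18 s: ½(11 + 1)(3) = 18 cm/s
18–19 s: ½(1 + -1)(1) = 0 cm/s
Δv = 61.5 cm/s, so v(19) = -7 + (61.5) = 54.5 cm/s.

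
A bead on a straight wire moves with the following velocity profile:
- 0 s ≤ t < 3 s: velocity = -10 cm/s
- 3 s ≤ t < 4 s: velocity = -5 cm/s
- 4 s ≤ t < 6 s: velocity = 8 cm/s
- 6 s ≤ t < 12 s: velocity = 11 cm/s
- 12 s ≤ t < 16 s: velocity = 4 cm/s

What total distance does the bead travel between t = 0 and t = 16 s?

133 cm

Total distance travelled is ∫|v| dt — sum the magnitudes of each area piece.
0–3 s: |-10| × 3 = 30 cm
3–4 s: |-5| × 1 = 5 cm
4–6 s: |8| × 2 = 16 cm
6–12 s: |11| × 6 = 66 cm
12–16 s: |4| × 4 = 16 cm
Total distance = 133 cm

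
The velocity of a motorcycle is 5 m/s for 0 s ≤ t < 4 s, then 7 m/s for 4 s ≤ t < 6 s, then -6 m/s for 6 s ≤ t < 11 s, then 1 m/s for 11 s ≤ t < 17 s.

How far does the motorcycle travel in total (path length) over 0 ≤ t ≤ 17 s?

70 m

Total distance travelled is ∫|v| dt — sum the magnitudes of each area piece.
0–4 s: |5| × 4 = 20 m
4–6 s: |7| × 2 = 14 m
6–11 s: |-6| × 5 = 30 m
11–17 s: |1| × 6 = 6 m
Total distance = 70 m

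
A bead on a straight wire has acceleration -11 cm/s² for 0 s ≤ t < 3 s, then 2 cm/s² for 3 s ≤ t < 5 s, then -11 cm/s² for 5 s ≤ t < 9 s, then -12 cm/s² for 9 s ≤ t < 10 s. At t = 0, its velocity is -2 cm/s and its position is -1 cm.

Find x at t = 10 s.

On each constant-a segment, Δv = aΔt and Δx = v₀Δt + ½aΔt²; chain segment to segment.
0–3 s: v starts -2 cm/s; Δx = -2·3 + ½·-11·3² = -55.5 cm; v ends -35 cm/s.
3–5 s: v starts -35 cm/s; Δx = -35·2 + ½·2·2² = -66 cm; v ends -31 cm/s.
5–9 s: v starts -31 cm/s; Δx = -31·4 + ½·-11·4² = -212 cm; v ends -75 cm/s.
9–10 s: v starts -75 cm/s; Δx = -75·1 + ½·-12·1² = -81 cm; v ends -87 cm/s.
x(10) = -1 + Σ Δx = -415.5 cm.

-415.5 cm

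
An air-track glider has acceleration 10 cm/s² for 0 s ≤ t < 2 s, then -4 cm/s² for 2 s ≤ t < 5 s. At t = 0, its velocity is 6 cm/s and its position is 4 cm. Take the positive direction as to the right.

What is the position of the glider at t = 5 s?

On each constant-a segment, Δv = aΔt and Δx = v₀Δt + ½aΔt²; chain segment to segment.
0–2 s: v starts 6 cm/s; Δx = 6·2 + ½·10·2² = 32 cm; v ends 26 cm/s.
2–5 s: v starts 26 cm/s; Δx = 26·3 + ½·-4·3² = 60 cm; v ends 14 cm/s.
x(5) = 4 + Σ Δx = 96 cm.

96 cm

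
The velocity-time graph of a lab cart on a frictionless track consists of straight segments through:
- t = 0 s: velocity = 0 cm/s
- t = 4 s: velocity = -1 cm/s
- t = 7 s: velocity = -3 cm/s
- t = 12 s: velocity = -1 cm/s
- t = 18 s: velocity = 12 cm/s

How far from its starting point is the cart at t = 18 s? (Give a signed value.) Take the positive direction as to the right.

15 cm

Displacement is the signed area under the v-t curve.
0–4 s: ½(0 + -1)(4) = -2 cm
4–7 s: ½(-1 + -3)(3) = -6 cm
7–12 s: ½(-3 + -1)(5) = -10 cm
12–18 s: ½(-1 + 12)(6) = 33 cm
Net displacement = 15 cm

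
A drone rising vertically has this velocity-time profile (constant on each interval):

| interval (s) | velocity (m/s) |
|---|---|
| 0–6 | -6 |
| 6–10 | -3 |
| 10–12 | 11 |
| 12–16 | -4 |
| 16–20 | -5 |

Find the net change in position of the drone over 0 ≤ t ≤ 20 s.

Net displacement equals the area under the velocity-time graph (areas below the axis count negative).
0–6 s: -6 × 6 = -36 m
6–10 s: -3 × 4 = -12 m
10–12 s: 11 × 2 = 22 m
12–16 s: -4 × 4 = -16 m
16–20 s: -5 × 4 = -20 m
Net displacement = -62 m

-62 m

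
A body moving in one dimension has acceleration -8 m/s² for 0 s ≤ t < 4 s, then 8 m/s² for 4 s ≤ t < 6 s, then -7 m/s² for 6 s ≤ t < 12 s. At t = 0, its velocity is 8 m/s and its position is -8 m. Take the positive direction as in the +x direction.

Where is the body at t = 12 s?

On each constant-a segment, Δv = aΔt and Δx = v₀Δt + ½aΔt²; chain segment to segment.
0–4 s: v starts 8 m/s; Δx = 8·4 + ½·-8·4² = -32 m; v ends -24 m/s.
4–6 s: v starts -24 m/s; Δx = -24·2 + ½·8·2² = -32 m; v ends -8 m/s.
6–12 s: v starts -8 m/s; Δx = -8·6 + ½·-7·6² = -174 m; v ends -50 m/s.
x(12) = -8 + Σ Δx = -246 m.

-246 m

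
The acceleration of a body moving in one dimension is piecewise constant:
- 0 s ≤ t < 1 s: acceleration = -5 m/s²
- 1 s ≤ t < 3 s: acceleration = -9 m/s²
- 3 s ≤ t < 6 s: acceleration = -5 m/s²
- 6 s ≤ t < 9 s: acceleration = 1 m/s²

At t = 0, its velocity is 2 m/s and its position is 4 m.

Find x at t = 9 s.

On each constant-a segment, Δv = aΔt and Δx = v₀Δt + ½aΔt²; chain segment to segment.
0–1 s: v starts 2 m/s; Δx = 2·1 + ½·-5·1² = -0.5 m; v ends -3 m/s.
1–3 s: v starts -3 m/s; Δx = -3·2 + ½·-9·2² = -24 m; v ends -21 m/s.
3–6 s: v starts -21 m/s; Δx = -21·3 + ½·-5·3² = -85.5 m; v ends -36 m/s.
6–9 s: v starts -36 m/s; Δx = -36·3 + ½·1·3² = -103.5 m; v ends -33 m/s.
x(9) = 4 + Σ Δx = -209.5 m.

-209.5 m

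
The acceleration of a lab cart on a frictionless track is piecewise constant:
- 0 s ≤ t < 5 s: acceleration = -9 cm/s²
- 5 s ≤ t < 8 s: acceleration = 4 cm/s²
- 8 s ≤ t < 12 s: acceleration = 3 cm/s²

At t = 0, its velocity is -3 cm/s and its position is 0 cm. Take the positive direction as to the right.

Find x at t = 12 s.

On each constant-a segment, Δv = aΔt and Δx = v₀Δt + ½aΔt²; chain segment to segment.
0–5 s: v starts -3 cm/s; Δx = -3·5 + ½·-9·5² = -127.5 cm; v ends -48 cm/s.
5–8 s: v starts -48 cm/s; Δx = -48·3 + ½·4·3² = -126 cm; v ends -36 cm/s.
8–12 s: v starts -36 cm/s; Δx = -36·4 + ½·3·4² = -120 cm; v ends -24 cm/s.
x(12) = 0 + Σ Δx = -373.5 cm.

-373.5 cm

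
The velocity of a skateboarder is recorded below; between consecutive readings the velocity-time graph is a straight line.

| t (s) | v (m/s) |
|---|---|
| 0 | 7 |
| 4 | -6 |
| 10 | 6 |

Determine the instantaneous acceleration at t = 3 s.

Acceleration is the slope of the v-t graph on 0–4 s: (-6 − 7)/(4 − 0) = -3.25 m/s².

-3.25 m/s²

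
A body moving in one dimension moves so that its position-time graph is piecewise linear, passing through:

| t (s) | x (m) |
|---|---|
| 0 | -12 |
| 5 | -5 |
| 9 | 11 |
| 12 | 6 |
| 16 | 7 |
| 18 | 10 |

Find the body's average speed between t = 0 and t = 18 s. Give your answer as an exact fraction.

Average speed = (total path length)/(elapsed time); on a piecewise-linear x-t graph the path length is Σ|Δx|.
0–5 s: |Δx| = |-5 − -12| = 7 m
5–9 s: |Δx| = |11 − -5| = 16 m
9–12 s: |Δx| = |6 − 11| = 5 m
12–16 s: |Δx| = |7 − 6| = 1 m
16–18 s: |Δx| = |10 − 7| = 3 m
Total path = 32 m; average speed = 32/18 = 16/9 m/s.

16/9 m/s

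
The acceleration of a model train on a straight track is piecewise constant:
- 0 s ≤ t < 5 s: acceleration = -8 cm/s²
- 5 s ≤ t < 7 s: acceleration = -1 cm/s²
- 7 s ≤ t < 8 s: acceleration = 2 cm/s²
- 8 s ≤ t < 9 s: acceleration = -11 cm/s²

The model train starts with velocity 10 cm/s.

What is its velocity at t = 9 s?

-41 cm/s

Δv equals the area under the a-t graph; then v = v₀ + Δv.
0–5 s: -8 × 5 = -40 cm/s
5–7 s: -1 × 2 = -2 cm/s
7–8 s: 2 × 1 = 2 cm/s
8–9 s: -11 × 1 = -11 cm/s
Δv = -51 cm/s, so v(9) = 10 + (-51) = -41 cm/s.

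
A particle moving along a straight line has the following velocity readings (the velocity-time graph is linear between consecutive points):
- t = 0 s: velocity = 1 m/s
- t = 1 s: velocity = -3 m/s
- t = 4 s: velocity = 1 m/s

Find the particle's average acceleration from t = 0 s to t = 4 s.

Average acceleration = Δv/Δt = (1 − 1)/(4 − 0) = 0 m/s².

0 m/s²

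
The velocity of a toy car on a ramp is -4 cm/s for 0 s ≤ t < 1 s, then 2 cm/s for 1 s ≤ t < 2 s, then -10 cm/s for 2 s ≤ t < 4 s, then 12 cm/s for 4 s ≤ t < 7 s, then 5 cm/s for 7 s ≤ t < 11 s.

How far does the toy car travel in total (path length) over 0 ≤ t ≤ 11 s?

82 cm

Distance (not displacement) is the total path length: add the absolute areas under v-t.
0–1 s: |-4| × 1 = 4 cm
1–2 s: |2| × 1 = 2 cm
2–4 s: |-10| × 2 = 20 cm
4–7 s: |12| × 3 = 36 cm
7–11 s: |5| × 4 = 20 cm
Total distance = 82 cm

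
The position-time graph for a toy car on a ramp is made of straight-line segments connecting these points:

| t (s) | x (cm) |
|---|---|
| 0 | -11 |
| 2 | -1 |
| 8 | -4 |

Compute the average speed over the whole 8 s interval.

1.625 cm/s

Average speed = (total path length)/(elapsed time); on a piecewise-linear x-t graph the path length is Σ|Δx|.
0–2 s: |Δx| = |-1 − -11| = 10 cm
2–8 s: |Δx| = |-4 − -1| = 3 cm
Total path = 13 cm; average speed = 13/8 = 1.625 cm/s.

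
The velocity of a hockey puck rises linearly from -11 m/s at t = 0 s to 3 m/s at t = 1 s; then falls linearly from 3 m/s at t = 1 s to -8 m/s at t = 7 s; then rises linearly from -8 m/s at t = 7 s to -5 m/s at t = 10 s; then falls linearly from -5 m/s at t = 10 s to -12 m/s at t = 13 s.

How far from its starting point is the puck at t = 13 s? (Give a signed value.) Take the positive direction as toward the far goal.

-64 m

Displacement is the signed area under the v-t curve.
0–1 s: ½(-11 + 3)(1) = -4 m
1–7 s: ½(3 + -8)(6) = -15 m
7–10 s: ½(-8 + -5)(3) = -19.5 m
10–13 s: ½(-5 + -12)(3) = -25.5 m
Net displacement = -64 m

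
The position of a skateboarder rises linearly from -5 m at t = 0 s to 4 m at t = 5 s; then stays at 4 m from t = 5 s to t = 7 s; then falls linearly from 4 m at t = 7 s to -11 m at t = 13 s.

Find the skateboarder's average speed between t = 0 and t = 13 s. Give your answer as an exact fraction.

Average speed = (total path length)/(elapsed time); on a piecewise-linear x-t graph the path length is Σ|Δx|.
0–5 s: |Δx| = |4 − -5| = 9 m
5–7 s: |Δx| = |4 − 4| = 0 m
7–13 s: |Δx| = |-11 − 4| = 15 m
Total path = 24 m; average speed = 24/13 = 24/13 m/s.

24/13 m/s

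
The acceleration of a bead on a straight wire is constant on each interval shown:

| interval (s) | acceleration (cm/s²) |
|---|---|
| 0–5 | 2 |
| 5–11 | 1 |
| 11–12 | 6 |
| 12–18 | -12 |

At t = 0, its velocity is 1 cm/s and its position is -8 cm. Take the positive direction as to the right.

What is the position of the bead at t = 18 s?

On each constant-a segment, Δv = aΔt and Δx = v₀Δt + ½aΔt²; chain segment to segment.
0–5 s: v starts 1 cm/s; Δx = 1·5 + ½·2·5² = 30 cm; v ends 11 cm/s.
5–11 s: v starts 11 cm/s; Δx = 11·6 + ½·1·6² = 84 cm; v ends 17 cm/s.
11–12 s: v starts 17 cm/s; Δx = 17·1 + ½·6·1² = 20 cm; v ends 23 cm/s.
12–18 s: v starts 23 cm/s; Δx = 23·6 + ½·-12·6² = -78 cm; v ends -49 cm/s.
x(18) = -8 + Σ Δx = 48 cm.

48 cm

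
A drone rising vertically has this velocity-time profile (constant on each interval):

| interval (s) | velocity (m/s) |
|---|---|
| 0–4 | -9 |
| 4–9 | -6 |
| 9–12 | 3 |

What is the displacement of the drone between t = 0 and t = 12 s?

-57 m

Net displacement equals the area under the velocity-time graph (areas below the axis count negative).
0–4 s: -9 × 4 = -36 m
4–9 s: -6 × 5 = -30 m
9–12 s: 3 × 3 = 9 m
Net displacement = -57 m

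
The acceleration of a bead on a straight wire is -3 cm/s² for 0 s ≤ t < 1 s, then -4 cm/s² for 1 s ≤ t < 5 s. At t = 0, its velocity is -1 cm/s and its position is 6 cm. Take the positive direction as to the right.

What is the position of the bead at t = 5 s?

On each constant-a segment, Δv = aΔt and Δx = v₀Δt + ½aΔt²; chain segment to segment.
0–1 s: v starts -1 cm/s; Δx = -1·1 + ½·-3·1² = -2.5 cm; v ends -4 cm/s.
1–5 s: v starts -4 cm/s; Δx = -4·4 + ½·-4·4² = -48 cm; v ends -20 cm/s.
x(5) = 6 + Σ Δx = -44.5 cm.

-44.5 cm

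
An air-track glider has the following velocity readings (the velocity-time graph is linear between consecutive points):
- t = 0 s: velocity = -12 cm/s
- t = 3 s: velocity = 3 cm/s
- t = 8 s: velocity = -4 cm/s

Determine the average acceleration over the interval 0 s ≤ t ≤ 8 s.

Average acceleration = Δv/Δt = (-4 − -12)/(8 − 0) = 1 cm/s².

1 cm/s²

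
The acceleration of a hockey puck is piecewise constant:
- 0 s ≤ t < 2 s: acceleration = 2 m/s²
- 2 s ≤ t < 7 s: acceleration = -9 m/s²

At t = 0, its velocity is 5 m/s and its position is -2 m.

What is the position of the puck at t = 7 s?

-55.5 m

On each constant-a segment, Δv = aΔt and Δx = v₀Δt + ½aΔt²; chain segment to segment.
0–2 s: v starts 5 m/s; Δx = 5·2 + ½·2·2² = 14 m; v ends 9 m/s.
2–7 s: v starts 9 m/s; Δx = 9·5 + ½·-9·5² = -67.5 m; v ends -36 m/s.
x(7) = -2 + Σ Δx = -55.5 m.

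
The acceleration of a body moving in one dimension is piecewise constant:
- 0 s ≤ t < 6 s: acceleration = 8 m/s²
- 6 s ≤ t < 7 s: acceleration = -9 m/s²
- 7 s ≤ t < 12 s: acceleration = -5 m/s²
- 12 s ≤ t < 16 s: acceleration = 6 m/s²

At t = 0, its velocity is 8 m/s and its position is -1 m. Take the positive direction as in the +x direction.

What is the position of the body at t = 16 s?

On each constant-a segment, Δv = aΔt and Δx = v₀Δt + ½aΔt²; chain segment to segment.
0–6 s: v starts 8 m/s; Δx = 8·6 + ½·8·6² = 192 m; v ends 56 m/s.
6–7 s: v starts 56 m/s; Δx = 56·1 + ½·-9·1² = 51.5 m; v ends 47 m/s.
7–12 s: v starts 47 m/s; Δx = 47·5 + ½·-5·5² = 172.5 m; v ends 22 m/s.
12–16 s: v starts 22 m/s; Δx = 22·4 + ½·6·4² = 136 m; v ends 46 m/s.
x(16) = -1 + Σ Δx = 551 m.

551 m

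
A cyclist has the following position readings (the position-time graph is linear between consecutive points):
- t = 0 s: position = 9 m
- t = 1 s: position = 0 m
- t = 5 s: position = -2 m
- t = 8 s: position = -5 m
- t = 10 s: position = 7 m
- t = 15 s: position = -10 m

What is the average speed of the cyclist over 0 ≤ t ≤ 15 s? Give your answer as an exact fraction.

Average speed = (total path length)/(elapsed time); on a piecewise-linear x-t graph the path length is Σ|Δx|.
0–1 s: |Δx| = |0 − 9| = 9 m
1–5 s: |Δx| = |-2 − 0| = 2 m
5–8 s: |Δx| = |-5 − -2| = 3 m
8–10 s: |Δx| = |7 − -5| = 12 m
10–15 s: |Δx| = |-10 − 7| = 17 m
Total path = 43 m; average speed = 43/15 = 43/15 m/s.

43/15 m/s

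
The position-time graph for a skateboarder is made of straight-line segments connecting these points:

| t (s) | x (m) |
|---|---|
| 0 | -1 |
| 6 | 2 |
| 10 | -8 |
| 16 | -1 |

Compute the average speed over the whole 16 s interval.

Average speed = (total path length)/(elapsed time); on a piecewise-linear x-t graph the path length is Σ|Δx|.
0–6 s: |Δx| = |2 − -1| = 3 m
6–10 s: |Δx| = |-8 − 2| = 10 m
10–16 s: |Δx| = |-1 − -8| = 7 m
Total path = 20 m; average speed = 20/16 = 1.25 m/s.

1.25 m/s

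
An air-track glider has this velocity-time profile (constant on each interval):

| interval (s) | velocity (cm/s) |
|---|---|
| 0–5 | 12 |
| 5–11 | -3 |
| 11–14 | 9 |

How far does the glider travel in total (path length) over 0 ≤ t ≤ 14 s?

Distance (not displacement) is the total path length: add the absolute areas under v-t.
0–5 s: |12| × 5 = 60 cm
5–11 s: |-3| × 6 = 18 cm
11–14 s: |9| × 3 = 27 cm
Total distance = 105 cm

105 cm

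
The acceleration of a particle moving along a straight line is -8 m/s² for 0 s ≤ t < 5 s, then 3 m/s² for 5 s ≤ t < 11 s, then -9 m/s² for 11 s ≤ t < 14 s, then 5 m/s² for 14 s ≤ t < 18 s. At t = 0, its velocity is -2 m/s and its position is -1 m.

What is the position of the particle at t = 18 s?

On each constant-a segment, Δv = aΔt and Δx = v₀Δt + ½aΔt²; chain segment to segment.
0–5 s: v starts -2 m/s; Δx = -2·5 + ½·-8·5² = -110 m; v ends -42 m/s.
5–11 s: v starts -42 m/s; Δx = -42·6 + ½·3·6² = -198 m; v ends -24 m/s.
11–14 s: v starts -24 m/s; Δx = -24·3 + ½·-9·3² = -112.5 m; v ends -51 m/s.
14–18 s: v starts -51 m/s; Δx = -51·4 + ½·5·4² = -164 m; v ends -31 m/s.
x(18) = -1 + Σ Δx = -585.5 m.

-585.5 m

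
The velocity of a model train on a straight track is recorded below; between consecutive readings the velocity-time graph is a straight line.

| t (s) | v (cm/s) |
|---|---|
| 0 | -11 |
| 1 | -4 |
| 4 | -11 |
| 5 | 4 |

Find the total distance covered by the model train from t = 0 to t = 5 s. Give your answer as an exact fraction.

Total distance travelled is ∫|v| dt — sum the magnitudes of each area piece.
0–1 s: |½(-11 + -4)(1)| = 7.5 cm
1–4 s: |½(-4 + -11)(3)| = 22.5 cm
4–5 s: v = 0 at t = 71/15 s; triangle areas 121/30 + 8/15 = 137/30 cm
Total distance = 1037/30 cm

1037/30 cm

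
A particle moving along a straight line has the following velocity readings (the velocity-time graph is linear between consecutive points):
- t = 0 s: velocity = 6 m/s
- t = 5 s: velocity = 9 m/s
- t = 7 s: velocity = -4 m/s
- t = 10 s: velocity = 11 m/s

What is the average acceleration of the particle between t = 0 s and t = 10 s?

Average acceleration = Δv/Δt = (11 − 6)/(10 − 0) = 0.5 m/s².

0.5 m/s²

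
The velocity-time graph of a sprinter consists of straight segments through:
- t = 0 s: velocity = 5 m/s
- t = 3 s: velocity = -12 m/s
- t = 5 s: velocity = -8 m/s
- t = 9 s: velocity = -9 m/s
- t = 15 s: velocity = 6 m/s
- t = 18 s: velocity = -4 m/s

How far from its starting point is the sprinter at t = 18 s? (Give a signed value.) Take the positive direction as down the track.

-70.5 m

Displacement is the signed area under the v-t curve.
0–3 s: ½(5 + -12)(3) = -10.5 m
3–5 s: ½(-12 + -8)(2) = -20 m
5–9 s: ½(-8 + -9)(4) = -34 m
9–15 s: ½(-9 + 6)(6) = -9 m
15–18 s: ½(6 + -4)(3) = 3 m
Net displacement = -70.5 m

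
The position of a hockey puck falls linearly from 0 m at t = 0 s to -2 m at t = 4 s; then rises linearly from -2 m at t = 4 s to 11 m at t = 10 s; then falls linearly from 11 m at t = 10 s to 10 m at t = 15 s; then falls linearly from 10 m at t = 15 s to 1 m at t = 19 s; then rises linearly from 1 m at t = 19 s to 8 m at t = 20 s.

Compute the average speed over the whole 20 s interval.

Average speed = (total path length)/(elapsed time); on a piecewise-linear x-t graph the path length is Σ|Δx|.
0–4 s: |Δx| = |-2 − 0| = 2 m
4–10 s: |Δx| = |11 − -2| = 13 m
10–15 s: |Δx| = |10 − 11| = 1 m
15–19 s: |Δx| = |1 − 10| = 9 m
19–20 s: |Δx| = |8 − 1| = 7 m
Total path = 32 m; average speed = 32/20 = 1.6 m/s.

1.6 m/s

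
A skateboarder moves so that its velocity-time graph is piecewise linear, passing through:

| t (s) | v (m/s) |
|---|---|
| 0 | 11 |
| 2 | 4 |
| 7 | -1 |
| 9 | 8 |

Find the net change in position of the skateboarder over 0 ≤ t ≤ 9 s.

29.5 m

Displacement is the signed area under the v-t curve.
0–2 s: ½(11 + 4)(2) = 15 m
2–7 s: ½(4 + -1)(5) = 7.5 m
7–9 s: ½(-1 + 8)(2) = 7 m
Net displacement = 29.5 m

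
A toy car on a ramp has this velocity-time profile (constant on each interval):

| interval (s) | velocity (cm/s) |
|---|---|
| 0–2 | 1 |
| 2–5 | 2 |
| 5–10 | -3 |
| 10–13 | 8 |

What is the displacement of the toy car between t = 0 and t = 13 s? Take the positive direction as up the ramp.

17 cm

Net displacement equals the area under the velocity-time graph (areas below the axis count negative).
0–2 s: 1 × 2 = 2 cm
2–5 s: 2 × 3 = 6 cm
5–10 s: -3 × 5 = -15 cm
10–13 s: 8 × 3 = 24 cm
Net displacement = 17 cm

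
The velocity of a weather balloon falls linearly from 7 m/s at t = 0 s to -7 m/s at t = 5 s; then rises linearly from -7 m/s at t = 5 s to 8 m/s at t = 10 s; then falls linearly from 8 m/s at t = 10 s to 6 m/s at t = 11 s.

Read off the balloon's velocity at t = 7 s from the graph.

-1 m/s

On 5–10 s the graph is linear from -7 to 8 m/s: v(7) = -7 + (8 − -7)·(7 − 5)/(10 − 5) = -1 m/s.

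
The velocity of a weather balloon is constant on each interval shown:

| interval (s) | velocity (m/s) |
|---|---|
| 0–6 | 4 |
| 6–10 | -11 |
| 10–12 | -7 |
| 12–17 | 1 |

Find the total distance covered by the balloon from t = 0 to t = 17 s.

Distance (not displacement) is the total path length: add the absolute areas under v-t.
0–6 s: |4| × 6 = 24 m
6–10 s: |-11| × 4 = 44 m
10–12 s: |-7| × 2 = 14 m
12–17 s: |1| × 5 = 5 m
Total distance = 87 m

87 m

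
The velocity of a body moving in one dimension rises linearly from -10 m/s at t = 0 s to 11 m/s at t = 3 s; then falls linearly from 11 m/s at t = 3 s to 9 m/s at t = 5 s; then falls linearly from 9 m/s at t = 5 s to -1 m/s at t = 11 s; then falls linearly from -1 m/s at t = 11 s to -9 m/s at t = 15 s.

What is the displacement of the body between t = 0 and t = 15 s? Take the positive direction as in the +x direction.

25.5 m

Net displacement equals the area under the velocity-time graph (areas below the axis count negative).
0–3 s: ½(-10 + 11)(3) = 1.5 m
3–5 s: ½(11 + 9)(2) = 20 m
5–11 s: ½(9 + -1)(6) = 24 m
11–15 s: ½(-1 + -9)(4) = -20 m
Net displacement = 25.5 m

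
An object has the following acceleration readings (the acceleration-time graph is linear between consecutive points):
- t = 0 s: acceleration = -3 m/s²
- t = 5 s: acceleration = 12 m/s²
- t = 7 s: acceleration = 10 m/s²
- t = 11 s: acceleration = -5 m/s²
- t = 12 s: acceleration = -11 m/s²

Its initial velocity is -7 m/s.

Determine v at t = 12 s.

39.5 m/s

Δv equals the area under the a-t graph; then v = v₀ + Δv.
0–5 s: ½(-3 + 12)(5) = 22.5 m/s
5–7 s: ½(12 + 10)(2) = 22 m/s
7–11 s: ½(10 + -5)(4) = 10 m/s
11–12 s: ½(-5 + -11)(1) = -8 m/s
Δv = 46.5 m/s, so v(12) = -7 + (46.5) = 39.5 m/s.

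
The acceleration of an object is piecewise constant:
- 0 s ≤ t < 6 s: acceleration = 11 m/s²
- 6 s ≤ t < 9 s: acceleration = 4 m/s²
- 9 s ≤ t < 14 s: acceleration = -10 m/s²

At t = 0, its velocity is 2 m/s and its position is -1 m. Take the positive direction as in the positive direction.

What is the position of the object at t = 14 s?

On each constant-a segment, Δv = aΔt and Δx = v₀Δt + ½aΔt²; chain segment to segment.
0–6 s: v starts 2 m/s; Δx = 2·6 + ½·11·6² = 210 m; v ends 68 m/s.
6–9 s: v starts 68 m/s; Δx = 68·3 + ½·4·3² = 222 m; v ends 80 m/s.
9–14 s: v starts 80 m/s; Δx = 80·5 + ½·-10·5² = 275 m; v ends 30 m/s.
x(14) = -1 + Σ Δx = 706 m.

706 m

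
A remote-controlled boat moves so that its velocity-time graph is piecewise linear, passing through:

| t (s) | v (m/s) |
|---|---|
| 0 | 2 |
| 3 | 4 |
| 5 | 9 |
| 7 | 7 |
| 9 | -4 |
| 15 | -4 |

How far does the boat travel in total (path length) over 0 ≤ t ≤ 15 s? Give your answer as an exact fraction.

Distance (not displacement) is the total path length: add the absolute areas under v-t.
0–3 s: |½(2 + 4)(3)| = 9 m
3–5 s: |½(4 + 9)(2)| = 13 m
5–7 s: |½(9 + 7)(2)| = 16 m
7–9 s: v = 0 at t = 91/11 s; triangle areas 49/11 + 16/11 = 65/11 m
9–15 s: |-4| × 6 = 24 m
Total distance = 747/11 m

747/11 m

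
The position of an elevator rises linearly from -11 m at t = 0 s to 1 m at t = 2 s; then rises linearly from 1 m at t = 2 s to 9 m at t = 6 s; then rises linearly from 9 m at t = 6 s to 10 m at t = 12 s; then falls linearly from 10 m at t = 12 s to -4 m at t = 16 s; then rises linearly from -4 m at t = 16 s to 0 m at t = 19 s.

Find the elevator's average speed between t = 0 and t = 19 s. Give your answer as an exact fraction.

Average speed = (total path length)/(elapsed time); on a piecewise-linear x-t graph the path length is Σ|Δx|.
0–2 s: |Δx| = |1 − -11| = 12 m
2–6 s: |Δx| = |9 − 1| = 8 m
6–12 s: |Δx| = |10 − 9| = 1 m
12–16 s: |Δx| = |-4 − 10| = 14 m
16–19 s: |Δx| = |0 − -4| = 4 m
Total path = 39 m; average speed = 39/19 = 39/19 m/s.

39/19 m/s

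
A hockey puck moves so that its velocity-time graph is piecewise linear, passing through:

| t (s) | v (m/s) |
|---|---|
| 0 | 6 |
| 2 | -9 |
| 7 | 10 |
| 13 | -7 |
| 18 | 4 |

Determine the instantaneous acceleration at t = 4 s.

3.8 m/s²

Acceleration is the slope of the v-t graph on 2–7 s: (10 − -9)/(7 − 2) = 3.8 m/s².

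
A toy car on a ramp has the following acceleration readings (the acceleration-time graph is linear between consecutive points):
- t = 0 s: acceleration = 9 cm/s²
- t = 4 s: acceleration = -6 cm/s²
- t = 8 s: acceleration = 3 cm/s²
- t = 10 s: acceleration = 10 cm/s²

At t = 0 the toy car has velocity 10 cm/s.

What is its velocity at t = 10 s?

Δv equals the area under the a-t graph; then v = v₀ + Δv.
0–4 s: ½(9 + -6)(4) = 6 cm/s
4–8 s: ½(-6 + 3)(4) = -6 cm/s
8–10 s: ½(3 + 10)(2) = 13 cm/s
Δv = 13 cm/s, so v(10) = 10 + (13) = 23 cm/s.

23 cm/s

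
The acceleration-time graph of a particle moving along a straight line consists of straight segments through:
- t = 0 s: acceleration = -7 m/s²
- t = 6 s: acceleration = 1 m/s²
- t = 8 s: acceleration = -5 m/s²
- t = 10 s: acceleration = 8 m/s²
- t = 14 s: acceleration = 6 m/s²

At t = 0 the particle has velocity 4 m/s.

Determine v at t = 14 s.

13 m/s

Δv equals the area under the a-t graph; then v = v₀ + Δv.
0–6 s: ½(-7 + 1)(6) = -18 m/s
6–8 s: ½(1 + -5)(2) = -4 m/s
8–10 s: ½(-5 + 8)(2) = 3 m/s
10–14 s: ½(8 + 6)(4) = 28 m/s
Δv = 9 m/s, so v(14) = 4 + (9) = 13 m/s.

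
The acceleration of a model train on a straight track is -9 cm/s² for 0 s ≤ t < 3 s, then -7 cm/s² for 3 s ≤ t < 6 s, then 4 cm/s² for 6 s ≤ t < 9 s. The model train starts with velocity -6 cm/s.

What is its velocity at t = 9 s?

-42 cm/s

Δv equals the area under the a-t graph; then v = v₀ + Δv.
0–3 s: -9 × 3 = -27 cm/s
3–6 s: -7 × 3 = -21 cm/s
6–9 s: 4 × 3 = 12 cm/s
Δv = -36 cm/s, so v(9) = -6 + (-36) = -42 cm/s.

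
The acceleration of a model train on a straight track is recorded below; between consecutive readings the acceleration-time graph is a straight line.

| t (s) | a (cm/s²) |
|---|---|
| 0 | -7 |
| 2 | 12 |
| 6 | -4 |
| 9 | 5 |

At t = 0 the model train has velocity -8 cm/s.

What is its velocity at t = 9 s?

Δv equals the area under the a-t graph; then v = v₀ + Δv.
0–2 s: ½(-7 + 12)(2) = 5 cm/s
2–6 s: ½(12 + -4)(4) = 16 cm/s
6–9 s: ½(-4 + 5)(3) = 1.5 cm/s
Δv = 22.5 cm/s, so v(9) = -8 + (22.5) = 14.5 cm/s.

14.5 cm/s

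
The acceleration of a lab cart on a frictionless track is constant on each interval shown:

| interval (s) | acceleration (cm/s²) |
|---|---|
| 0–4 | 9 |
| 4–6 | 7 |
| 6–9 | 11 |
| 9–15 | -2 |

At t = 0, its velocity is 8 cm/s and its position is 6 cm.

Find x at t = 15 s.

945.5 cm

On each constant-a segment, Δv = aΔt and Δx = v₀Δt + ½aΔt²; chain segment to segment.
0–4 s: v starts 8 cm/s; Δx = 8·4 + ½·9·4² = 104 cm; v ends 44 cm/s.
4–6 s: v starts 44 cm/s; Δx = 44·2 + ½·7·2² = 102 cm; v ends 58 cm/s.
6–9 s: v starts 58 cm/s; Δx = 58·3 + ½·11·3² = 223.5 cm; v ends 91 cm/s.
9–15 s: v starts 91 cm/s; Δx = 91·6 + ½·-2·6² = 510 cm; v ends 79 cm/s.
x(15) = 6 + Σ Δx = 945.5 cm.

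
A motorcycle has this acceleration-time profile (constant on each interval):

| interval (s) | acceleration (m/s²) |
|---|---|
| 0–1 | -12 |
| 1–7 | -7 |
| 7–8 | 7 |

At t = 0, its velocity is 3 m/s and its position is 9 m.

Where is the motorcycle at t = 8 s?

-221.5 m

On each constant-a segment, Δv = aΔt and Δx = v₀Δt + ½aΔt²; chain segment to segment.
0–1 s: v starts 3 m/s; Δx = 3·1 + ½·-12·1² = -3 m; v ends -9 m/s.
1–7 s: v starts -9 m/s; Δx = -9·6 + ½·-7·6² = -180 m; v ends -51 m/s.
7–8 s: v starts -51 m/s; Δx = -51·1 + ½·7·1² = -47.5 m; v ends -44 m/s.
x(8) = 9 + Σ Δx = -221.5 m.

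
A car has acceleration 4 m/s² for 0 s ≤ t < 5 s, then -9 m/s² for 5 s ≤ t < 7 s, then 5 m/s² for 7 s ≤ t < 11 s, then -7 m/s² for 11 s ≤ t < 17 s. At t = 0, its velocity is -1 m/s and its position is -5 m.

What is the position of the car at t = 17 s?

104 m

On each constant-a segment, Δv = aΔt and Δx = v₀Δt + ½aΔt²; chain segment to segment.
0–5 s: v starts -1 m/s; Δx = -1·5 + ½·4·5² = 45 m; v ends 19 m/s.
5–7 s: v starts 19 m/s; Δx = 19·2 + ½·-9·2² = 20 m; v ends 1 m/s.
7–11 s: v starts 1 m/s; Δx = 1·4 + ½·5·4² = 44 m; v ends 21 m/s.
11–17 s: v starts 21 m/s; Δx = 21·6 + ½·-7·6² = 0 m; v ends -21 m/s.
x(17) = -5 + Σ Δx = 104 m.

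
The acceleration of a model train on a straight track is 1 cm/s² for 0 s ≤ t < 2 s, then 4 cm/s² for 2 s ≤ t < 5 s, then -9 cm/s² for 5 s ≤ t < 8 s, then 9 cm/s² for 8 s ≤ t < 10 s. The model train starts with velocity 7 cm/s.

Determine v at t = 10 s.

12 cm/s

Δv equals the area under the a-t graph; then v = v₀ + Δv.
0–2 s: 1 × 2 = 2 cm/s
2–5 s: 4 × 3 = 12 cm/s
5–8 s: -9 × 3 = -27 cm/s
8–10 s: 9 × 2 = 18 cm/s
Δv = 5 cm/s, so v(10) = 7 + (5) = 12 cm/s.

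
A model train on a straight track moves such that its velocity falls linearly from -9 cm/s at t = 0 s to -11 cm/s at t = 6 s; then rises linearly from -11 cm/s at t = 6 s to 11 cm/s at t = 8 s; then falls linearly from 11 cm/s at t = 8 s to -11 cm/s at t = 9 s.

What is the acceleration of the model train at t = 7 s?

Acceleration is the slope of the v-t graph on 6–8 s: (11 − -11)/(8 − 6) = 11 cm/s².

11 cm/s²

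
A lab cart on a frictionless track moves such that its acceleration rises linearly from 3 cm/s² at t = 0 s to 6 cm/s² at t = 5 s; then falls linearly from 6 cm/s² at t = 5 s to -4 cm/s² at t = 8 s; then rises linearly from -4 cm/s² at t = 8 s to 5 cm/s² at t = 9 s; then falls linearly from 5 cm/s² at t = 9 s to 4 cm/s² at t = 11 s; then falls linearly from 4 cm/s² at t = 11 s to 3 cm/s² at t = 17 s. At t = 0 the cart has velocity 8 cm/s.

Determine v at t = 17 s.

64 cm/s

Δv equals the area under the a-t graph; then v = v₀ + Δv.
0–5 s: ½(3 + 6)(5) = 22.5 cm/s
5–8 s: ½(6 + -4)(3) = 3 cm/s
8–9 s: ½(-4 + 5)(1) = 0.5 cm/s
9–11 s: ½(5 + 4)(2) = 9 cm/s
11–17 s: ½(4 + 3)(6) = 21 cm/s
Δv = 56 cm/s, so v(17) = 8 + (56) = 64 cm/s.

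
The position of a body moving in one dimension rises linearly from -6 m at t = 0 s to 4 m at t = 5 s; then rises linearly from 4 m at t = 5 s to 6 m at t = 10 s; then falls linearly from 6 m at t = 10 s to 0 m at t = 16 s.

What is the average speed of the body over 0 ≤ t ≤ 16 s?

Average speed = (total path length)/(elapsed time); on a piecewise-linear x-t graph the path length is Σ|Δx|.
0–5 s: |Δx| = |4 − -6| = 10 m
5–10 s: |Δx| = |6 − 4| = 2 m
10–16 s: |Δx| = |0 − 6| = 6 m
Total path = 18 m; average speed = 18/16 = 1.125 m/s.

1.125 m/s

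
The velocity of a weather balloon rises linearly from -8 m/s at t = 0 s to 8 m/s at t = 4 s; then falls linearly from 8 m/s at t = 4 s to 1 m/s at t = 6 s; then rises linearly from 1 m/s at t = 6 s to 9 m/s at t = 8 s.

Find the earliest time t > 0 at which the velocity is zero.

v changes sign on 0–4 s (from -8 to 8); the graph is linear there, so v = 0 at t = 0 + (8)·(4 − 0)/(8 − -8) = 2 s.

t = 2 s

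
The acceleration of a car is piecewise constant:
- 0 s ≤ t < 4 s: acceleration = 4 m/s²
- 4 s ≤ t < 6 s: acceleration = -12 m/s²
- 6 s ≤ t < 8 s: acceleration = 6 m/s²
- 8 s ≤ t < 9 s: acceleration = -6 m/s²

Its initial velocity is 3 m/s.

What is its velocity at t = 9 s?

1 m/s

Δv equals the area under the a-t graph; then v = v₀ + Δv.
0–4 s: 4 × 4 = 16 m/s
4–6 s: -12 × 2 = -24 m/s
6–8 s: 6 × 2 = 12 m/s
8–9 s: -6 × 1 = -6 m/s
Δv = -2 m/s, so v(9) = 3 + (-2) = 1 m/s.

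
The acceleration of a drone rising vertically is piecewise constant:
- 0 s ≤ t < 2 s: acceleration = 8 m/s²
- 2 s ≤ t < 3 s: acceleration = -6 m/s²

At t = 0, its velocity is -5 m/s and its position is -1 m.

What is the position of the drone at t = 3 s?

On each constant-a segment, Δv = aΔt and Δx = v₀Δt + ½aΔt²; chain segment to segment.
0–2 s: v starts -5 m/s; Δx = -5·2 + ½·8·2² = 6 m; v ends 11 m/s.
2–3 s: v starts 11 m/s; Δx = 11·1 + ½·-6·1² = 8 m; v ends 5 m/s.
x(3) = -1 + Σ Δx = 13 m.

13 m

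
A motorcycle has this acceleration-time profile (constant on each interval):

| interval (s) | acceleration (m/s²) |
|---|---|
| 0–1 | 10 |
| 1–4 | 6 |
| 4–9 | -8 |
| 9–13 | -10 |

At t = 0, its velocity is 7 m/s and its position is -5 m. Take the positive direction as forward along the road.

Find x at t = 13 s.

60 m

On each constant-a segment, Δv = aΔt and Δx = v₀Δt + ½aΔt²; chain segment to segment.
0–1 s: v starts 7 m/s; Δx = 7·1 + ½·10·1² = 12 m; v ends 17 m/s.
1–4 s: v starts 17 m/s; Δx = 17·3 + ½·6·3² = 78 m; v ends 35 m/s.
4–9 s: v starts 35 m/s; Δx = 35·5 + ½·-8·5² = 75 m; v ends -5 m/s.
9–13 s: v starts -5 m/s; Δx = -5·4 + ½·-10·4² = -100 m; v ends -45 m/s.
x(13) = -5 + Σ Δx = 60 m.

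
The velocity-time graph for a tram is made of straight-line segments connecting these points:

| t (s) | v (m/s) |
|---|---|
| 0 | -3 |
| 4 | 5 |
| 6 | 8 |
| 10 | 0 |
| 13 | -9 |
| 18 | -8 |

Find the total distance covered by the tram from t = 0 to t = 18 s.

Distance (not displacement) is the total path length: add the absolute areas under v-t.
0–4 s: v = 0 at t = 1.5 s; triangle areas 2.25 + 6.25 = 8.5 m
4–6 s: |½(5 + 8)(2)| = 13 m
6–10 s: |½(8 + 0)(4)| = 16 m
10–13 s: |½(0 + -9)(3)| = 13.5 m
13–18 s: |½(-9 + -8)(5)| = 42.5 m
Total distance = 93.5 m

93.5 m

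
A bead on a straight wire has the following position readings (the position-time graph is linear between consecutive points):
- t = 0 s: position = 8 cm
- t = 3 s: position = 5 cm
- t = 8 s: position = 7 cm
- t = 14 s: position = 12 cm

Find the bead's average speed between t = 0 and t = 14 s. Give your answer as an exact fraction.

5/7 cm/s

Average speed = (total path length)/(elapsed time); on a piecewise-linear x-t graph the path length is Σ|Δx|.
0–3 s: |Δx| = |5 − 8| = 3 cm
3–8 s: |Δx| = |7 − 5| = 2 cm
8–14 s: |Δx| = |12 − 7| = 5 cm
Total path = 10 cm; average speed = 10/14 = 5/7 cm/s.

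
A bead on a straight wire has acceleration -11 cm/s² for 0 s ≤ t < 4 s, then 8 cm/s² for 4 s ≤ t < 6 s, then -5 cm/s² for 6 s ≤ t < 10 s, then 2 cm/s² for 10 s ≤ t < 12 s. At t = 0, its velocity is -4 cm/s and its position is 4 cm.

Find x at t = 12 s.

On each constant-a segment, Δv = aΔt and Δx = v₀Δt + ½aΔt²; chain segment to segment.
0–4 s: v starts -4 cm/s; Δx = -4·4 + ½·-11·4² = -104 cm; v ends -48 cm/s.
4–6 s: v starts -48 cm/s; Δx = -48·2 + ½·8·2² = -80 cm; v ends -32 cm/s.
6–10 s: v starts -32 cm/s; Δx = -32·4 + ½·-5·4² = -168 cm; v ends -52 cm/s.
10–12 s: v starts -52 cm/s; Δx = -52·2 + ½·2·2² = -100 cm; v ends -48 cm/s.
x(12) = 4 + Σ Δx = -448 cm.

-448 cm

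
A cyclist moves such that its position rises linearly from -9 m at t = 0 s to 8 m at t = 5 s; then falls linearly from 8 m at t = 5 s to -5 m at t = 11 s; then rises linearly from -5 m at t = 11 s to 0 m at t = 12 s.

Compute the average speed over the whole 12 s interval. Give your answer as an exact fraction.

35/12 m/s

Average speed = (total path length)/(elapsed time); on a piecewise-linear x-t graph the path length is Σ|Δx|.
0–5 s: |Δx| = |8 − -9| = 17 m
5–11 s: |Δx| = |-5 − 8| = 13 m
11–12 s: |Δx| = |0 − -5| = 5 m
Total path = 35 m; average speed = 35/12 = 35/12 m/s.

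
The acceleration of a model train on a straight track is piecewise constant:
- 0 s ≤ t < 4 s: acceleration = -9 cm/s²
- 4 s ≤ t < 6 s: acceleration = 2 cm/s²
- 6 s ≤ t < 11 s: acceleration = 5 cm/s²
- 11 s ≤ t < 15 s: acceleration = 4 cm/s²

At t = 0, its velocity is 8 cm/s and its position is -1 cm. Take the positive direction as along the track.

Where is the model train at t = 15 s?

-114.5 cm

On each constant-a segment, Δv = aΔt and Δx = v₀Δt + ½aΔt²; chain segment to segment.
0–4 s: v starts 8 cm/s; Δx = 8·4 + ½·-9·4² = -40 cm; v ends -28 cm/s.
4–6 s: v starts -28 cm/s; Δx = -28·2 + ½·2·2² = -52 cm; v ends -24 cm/s.
6–11 s: v starts -24 cm/s; Δx = -24·5 + ½·5·5² = -57.5 cm; v ends 1 cm/s.
11–15 s: v starts 1 cm/s; Δx = 1·4 + ½·4·4² = 36 cm; v ends 17 cm/s.
x(15) = -1 + Σ Δx = -114.5 cm.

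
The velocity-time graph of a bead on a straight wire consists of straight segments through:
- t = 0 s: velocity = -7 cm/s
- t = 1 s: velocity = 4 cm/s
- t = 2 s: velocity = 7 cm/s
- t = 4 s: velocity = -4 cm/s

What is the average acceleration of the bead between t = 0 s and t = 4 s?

Average acceleration = Δv/Δt = (-4 − -7)/(4 − 0) = 0.75 cm/s².

0.75 cm/s²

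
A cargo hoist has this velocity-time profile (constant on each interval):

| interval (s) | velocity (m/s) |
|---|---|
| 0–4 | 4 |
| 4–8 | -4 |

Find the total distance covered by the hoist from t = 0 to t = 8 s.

Distance (not displacement) is the total path length: add the absolute areas under v-t.
0–4 s: |4| × 4 = 16 m
4–8 s: |-4| × 4 = 16 m
Total distance = 32 m

32 m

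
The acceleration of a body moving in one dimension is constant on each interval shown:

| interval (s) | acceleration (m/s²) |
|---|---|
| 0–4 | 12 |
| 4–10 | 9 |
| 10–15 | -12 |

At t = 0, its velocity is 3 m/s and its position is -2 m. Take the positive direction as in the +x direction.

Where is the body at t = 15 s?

949 m

On each constant-a segment, Δv = aΔt and Δx = v₀Δt + ½aΔt²; chain segment to segment.
0–4 s: v starts 3 m/s; Δx = 3·4 + ½·12·4² = 108 m; v ends 51 m/s.
4–10 s: v starts 51 m/s; Δx = 51·6 + ½·9·6² = 468 m; v ends 105 m/s.
10–15 s: v starts 105 m/s; Δx = 105·5 + ½·-12·5² = 375 m; v ends 45 m/s.
x(15) = -2 + Σ Δx = 949 m.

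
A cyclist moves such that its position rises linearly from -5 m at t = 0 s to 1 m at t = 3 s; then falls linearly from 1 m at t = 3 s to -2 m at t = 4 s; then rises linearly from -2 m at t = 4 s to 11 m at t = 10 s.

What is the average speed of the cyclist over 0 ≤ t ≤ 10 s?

Average speed = (total path length)/(elapsed time); on a piecewise-linear x-t graph the path length is Σ|Δx|.
0–3 s: |Δx| = |1 − -5| = 6 m
3–4 s: |Δx| = |-2 − 1| = 3 m
4–10 s: |Δx| = |11 − -2| = 13 m
Total path = 22 m; average speed = 22/10 = 2.2 m/s.

2.2 m/s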